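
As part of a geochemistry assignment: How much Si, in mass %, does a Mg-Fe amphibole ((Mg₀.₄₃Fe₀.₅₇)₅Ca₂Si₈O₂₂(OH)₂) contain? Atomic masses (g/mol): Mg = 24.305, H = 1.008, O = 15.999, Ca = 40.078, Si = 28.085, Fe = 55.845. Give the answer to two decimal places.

24.90 mass %

Formula mass = 2.15×24.305 + 2.85×55.845 + 2×40.078 + 8×28.085 + 24×15.999 + 2×1.008 = 902.242 g/mol, of which 224.680 g is Si.
So Si makes up 224.680/902.242 = 0.2490 of the mass, i.e. 24.90%.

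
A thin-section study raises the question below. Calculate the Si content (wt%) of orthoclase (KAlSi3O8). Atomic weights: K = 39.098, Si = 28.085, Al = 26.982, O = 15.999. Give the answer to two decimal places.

M(KAlSi3O8) = 278.327 g/mol.
Si contributes 3 × 28.085 = 84.255 g per mole.
84.255/278.327 = 0.3027 → 30.27%.

30.27 wt%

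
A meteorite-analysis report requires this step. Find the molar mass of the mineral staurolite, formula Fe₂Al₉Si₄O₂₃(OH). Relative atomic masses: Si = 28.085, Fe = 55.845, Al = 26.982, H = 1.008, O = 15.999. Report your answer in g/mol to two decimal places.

851.85 g/mol

M = 2(55.845) + 9(26.982) + 4(28.085) + 24(15.999) + 1(1.008)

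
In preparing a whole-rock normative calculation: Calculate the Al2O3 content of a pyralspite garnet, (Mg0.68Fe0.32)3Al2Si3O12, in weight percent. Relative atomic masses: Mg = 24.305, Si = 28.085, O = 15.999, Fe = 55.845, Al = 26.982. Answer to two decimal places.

M((Mg0.68Fe0.32)3Al2Si3O12) = 433.400 g/mol; M(Al2O3) = 101.961 g/mol.
Moles Al2O3 per formula unit = 2 Al ÷ 2 = 1.0000.
Al2O3 fraction = (1.0000 × 101.961) / 433.400 = 101.961/433.400 = 0.2353.

23.53 wt%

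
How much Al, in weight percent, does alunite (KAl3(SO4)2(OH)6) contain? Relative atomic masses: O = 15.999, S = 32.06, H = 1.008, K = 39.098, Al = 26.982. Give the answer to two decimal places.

Formula mass = 1*39.098 + 3*26.982 + 2*32.06 + 14*15.999 + 6*1.008 = 414.198 g/mol, of which 80.946 g is Al.
So Al makes up 80.946/414.198 = 0.1954 of the mass, i.e. 19.54%.

19.54 weight percent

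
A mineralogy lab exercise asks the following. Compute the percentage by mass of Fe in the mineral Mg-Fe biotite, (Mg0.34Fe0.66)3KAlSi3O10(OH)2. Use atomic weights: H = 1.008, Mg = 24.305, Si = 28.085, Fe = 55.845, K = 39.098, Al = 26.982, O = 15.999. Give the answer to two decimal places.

Formula mass = 1.02·24.305 + 1.98·55.845 + 1·39.098 + 1·26.982 + 3·28.085 + 12·15.999 + 2·1.008 = 479.703 g/mol, of which 110.573 g is Fe.
So Fe makes up 110.573/479.703 = 0.2305 of the mass, i.e. 23.05%.

23.05 mass %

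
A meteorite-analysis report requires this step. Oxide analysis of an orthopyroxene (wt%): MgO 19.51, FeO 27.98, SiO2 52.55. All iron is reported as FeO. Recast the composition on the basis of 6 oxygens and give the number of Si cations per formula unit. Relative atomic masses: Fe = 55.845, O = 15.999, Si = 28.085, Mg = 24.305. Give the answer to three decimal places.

19.51 wt% MgO ÷ 40.304 g/mol = 0.48407 mol, giving 0.48407 Mg and 0.48407 O.
27.98 wt% FeO ÷ 71.844 g/mol = 0.38945 mol, giving 0.38945 Fe and 0.38945 O.
52.55 wt% SiO2 ÷ 60.083 g/mol = 0.87462 mol, giving 0.87462 Si and 1.74924 O.
Oxygen sums to 2.62276; scaling by 6/2.62276 = 2.28767 puts the formula on 6 O.
Si: 0.87462 × 2.28767 = 2.001 atoms per formula unit.

2.001 Si apfu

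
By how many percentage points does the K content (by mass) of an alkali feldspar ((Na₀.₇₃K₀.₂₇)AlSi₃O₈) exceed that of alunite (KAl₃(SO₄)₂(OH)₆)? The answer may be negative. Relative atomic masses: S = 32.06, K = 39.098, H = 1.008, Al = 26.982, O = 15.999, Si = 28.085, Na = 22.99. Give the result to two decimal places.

K in (Na₀.₇₃K₀.₂₇)AlSi₃O₈: molar mass 266.568 g/mol; 0.27×39.098 = 10.556 g → 3.96 wt%.
K in KAl₃(SO₄)₂(OH)₆: molar mass 414.198 g/mol; 1×39.098 = 39.098 g → 9.44 wt%.
Difference = 3.96 − 9.44 = -5.48 percentage points.

-5.48 percentage points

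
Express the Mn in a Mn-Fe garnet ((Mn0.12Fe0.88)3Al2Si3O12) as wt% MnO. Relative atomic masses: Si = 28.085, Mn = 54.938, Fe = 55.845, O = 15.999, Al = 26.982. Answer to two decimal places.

5.13 wt%

M((Mn0.12Fe0.88)3Al2Si3O12) = 497.415 g/mol; M(MnO) = 70.937 g/mol.
Moles MnO per formula unit = 0.36 Mn ÷ 1 = 0.3600.
MnO fraction = (0.3600 × 70.937) / 497.415 = 25.537/497.415 = 0.0513.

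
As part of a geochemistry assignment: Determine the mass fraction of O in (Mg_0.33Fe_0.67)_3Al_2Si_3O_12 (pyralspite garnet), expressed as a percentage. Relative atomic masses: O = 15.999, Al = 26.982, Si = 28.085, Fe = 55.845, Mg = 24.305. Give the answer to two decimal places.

41.15 weight percent

M((Mg_0.33Fe_0.67)_3Al_2Si_3O_12) = 466.517 g/mol.
O contributes 12 × 15.999 = 191.988 g per mole.
191.988/466.517 = 0.4115 → 41.15%.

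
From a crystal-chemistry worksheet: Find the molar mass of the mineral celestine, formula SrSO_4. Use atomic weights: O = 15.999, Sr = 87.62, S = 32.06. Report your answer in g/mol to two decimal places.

183.68 g/mol

Sr: 1 × 87.62 = 87.6200
S: 1 × 32.06 = 32.0600
O: 4 × 15.999 = 63.9960
Summing the contributions gives the formula mass.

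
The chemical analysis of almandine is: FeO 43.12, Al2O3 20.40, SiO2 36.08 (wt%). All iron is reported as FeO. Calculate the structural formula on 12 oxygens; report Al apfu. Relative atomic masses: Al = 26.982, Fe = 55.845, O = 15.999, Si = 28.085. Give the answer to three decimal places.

FeO: 43.12/71.844 = 0.60019 mol → 0.60019 mol Fe, 0.60019 mol O.
Al2O3: 20.40/101.961 = 0.20008 mol → 0.40016 mol Al, 0.60024 mol O.
SiO2: 36.08/60.083 = 0.60050 mol → 0.60050 mol Si, 1.20100 mol O.
Total oxygen = 2.40143 mol. Normalization factor = 12/2.40143 = 4.99702.
Al per 12 O = 0.40016 × 4.99702 = 2.000.

2.000 Al apfu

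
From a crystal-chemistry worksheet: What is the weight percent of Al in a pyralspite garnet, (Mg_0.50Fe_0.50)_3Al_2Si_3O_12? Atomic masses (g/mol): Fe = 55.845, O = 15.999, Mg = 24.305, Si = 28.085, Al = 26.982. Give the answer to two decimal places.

11.98 mass %

Formula mass = 1.50×24.305 + 1.50×55.845 + 2×26.982 + 3×28.085 + 12×15.999 = 450.432 g/mol, of which 53.964 g is Al.
So Al makes up 53.964/450.432 = 0.1198 of the mass, i.e. 11.98%.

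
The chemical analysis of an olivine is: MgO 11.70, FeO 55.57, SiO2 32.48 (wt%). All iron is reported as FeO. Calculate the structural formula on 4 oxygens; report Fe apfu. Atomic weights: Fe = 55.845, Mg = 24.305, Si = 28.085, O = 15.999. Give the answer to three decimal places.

1.442 Fe apfu

11.70 wt% MgO ÷ 40.304 g/mol = 0.29029 mol, giving 0.29029 Mg and 0.29029 O.
55.57 wt% FeO ÷ 71.844 g/mol = 0.77348 mol, giving 0.77348 Fe and 0.77348 O.
32.48 wt% SiO2 ÷ 60.083 g/mol = 0.54059 mol, giving 0.54059 Si and 1.08118 O.
Oxygen sums to 2.14495; scaling by 4/2.14495 = 1.86485 puts the formula on 4 O.
Fe: 0.77348 × 1.86485 = 1.442 atoms per formula unit.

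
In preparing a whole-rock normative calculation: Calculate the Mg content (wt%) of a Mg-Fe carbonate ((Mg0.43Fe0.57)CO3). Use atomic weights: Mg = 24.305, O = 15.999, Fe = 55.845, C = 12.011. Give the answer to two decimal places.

10.22 wt%

Formula mass = 0.43×24.305 + 0.57×55.845 + 1×12.011 + 3×15.999 = 102.291 g/mol, of which 10.451 g is Mg.
So Mg makes up 10.451/102.291 = 0.1022 of the mass, i.e. 10.22%.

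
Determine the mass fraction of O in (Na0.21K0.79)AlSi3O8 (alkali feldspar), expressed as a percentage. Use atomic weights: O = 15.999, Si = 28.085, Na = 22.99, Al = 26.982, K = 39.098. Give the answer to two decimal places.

M((Na0.21K0.79)AlSi3O8) = 274.944 g/mol.
O contributes 8 × 15.999 = 127.992 g per mole.
127.992/274.944 = 0.4655 → 46.55%.

46.55 mass %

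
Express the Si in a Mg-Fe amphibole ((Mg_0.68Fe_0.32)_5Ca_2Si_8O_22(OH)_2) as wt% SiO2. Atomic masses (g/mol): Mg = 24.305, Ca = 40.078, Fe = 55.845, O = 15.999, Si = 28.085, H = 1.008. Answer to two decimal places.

Molar mass of (Mg_0.68Fe_0.32)_5Ca_2Si_8O_22(OH)_2 = 3.40×24.305 + 1.60×55.845 + 2×40.078 + 8×28.085 + 24×15.999 + 2×1.008 = 862.817 g/mol.
Each formula unit contains 8 Si, equivalent to 8/1 = 8.0000 mol SiO2.
M(SiO2) = 1×28.085 + 2×15.999 = 60.083 g/mol.
Mass of SiO2 per formula unit = 8.0000 × 60.083 = 480.664 g.
SiO2 wt% = 480.664 / 862.817 × 100 = 55.71%.

55.71 wt%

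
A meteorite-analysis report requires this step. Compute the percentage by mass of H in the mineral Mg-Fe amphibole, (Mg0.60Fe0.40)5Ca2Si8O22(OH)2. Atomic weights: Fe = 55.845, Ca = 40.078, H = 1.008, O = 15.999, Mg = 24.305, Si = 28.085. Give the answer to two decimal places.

Formula mass = 3*24.305 + 2*55.845 + 2*40.078 + 8*28.085 + 24*15.999 + 2*1.008 = 875.433 g/mol, of which 2.016 g is H.
So H makes up 2.016/875.433 = 0.0023 of the mass, i.e. 0.23%.

0.23 mass %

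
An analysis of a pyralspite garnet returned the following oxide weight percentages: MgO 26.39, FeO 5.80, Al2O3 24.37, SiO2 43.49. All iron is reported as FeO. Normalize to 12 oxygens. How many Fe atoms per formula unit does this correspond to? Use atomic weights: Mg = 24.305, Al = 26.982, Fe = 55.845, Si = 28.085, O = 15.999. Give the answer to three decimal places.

0.334 Fe apfu

MgO: 26.39/40.304 = 0.65477 mol → 0.65477 mol Mg, 0.65477 mol O.
FeO: 5.80/71.844 = 0.08073 mol → 0.08073 mol Fe, 0.08073 mol O.
Al2O3: 24.37/101.961 = 0.23901 mol → 0.47802 mol Al, 0.71703 mol O.
SiO2: 43.49/60.083 = 0.72383 mol → 0.72383 mol Si, 1.44766 mol O.
Total oxygen = 2.90019 mol. Normalization factor = 12/2.90019 = 4.13766.
Fe per 12 O = 0.08073 × 4.13766 = 0.334.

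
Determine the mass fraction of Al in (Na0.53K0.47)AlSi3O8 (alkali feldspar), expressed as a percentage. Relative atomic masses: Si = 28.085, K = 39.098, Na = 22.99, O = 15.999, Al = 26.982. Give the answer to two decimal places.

10.00 mass %

Molar mass of (Na0.53K0.47)AlSi3O8: 0.53*22.99 + 0.47*39.098 + 1*26.982 + 3*28.085 + 8*15.999 = 269.790 g/mol.
Mass of Al per formula unit: 1 × 26.982 = 26.982 g.
Weight fraction Al = 26.982 / 269.790 = 0.1000.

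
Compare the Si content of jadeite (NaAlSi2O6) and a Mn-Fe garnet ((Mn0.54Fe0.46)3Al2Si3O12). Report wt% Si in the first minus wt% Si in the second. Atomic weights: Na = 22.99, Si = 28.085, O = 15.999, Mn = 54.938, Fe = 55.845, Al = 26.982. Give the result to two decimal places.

10.81 percentage points

First mineral: 56.170 g Si in 202.136 g formula = 27.79 wt% Si.
Second mineral: 84.255 g Si in 496.273 g formula = 16.98 wt% Si.
27.79% − 16.98% gives a difference of 10.81 percentage points.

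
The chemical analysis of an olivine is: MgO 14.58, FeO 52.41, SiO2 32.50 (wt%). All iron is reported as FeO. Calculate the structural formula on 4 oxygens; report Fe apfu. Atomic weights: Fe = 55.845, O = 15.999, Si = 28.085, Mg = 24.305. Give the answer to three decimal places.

MgO (M=40.304): mol = 0.36175; Mg = 0.36175, O = 0.36175.
FeO (M=71.844): mol = 0.72950; Fe = 0.72950, O = 0.72950.
SiO2 (M=60.083): mol = 0.54092; Si = 0.54092, O = 1.08184.
ΣO = 2.17309; factor = 4/ΣO = 1.84070.
Fe apfu = 0.72950 × 1.84070 = 1.343.

1.343 Fe apfu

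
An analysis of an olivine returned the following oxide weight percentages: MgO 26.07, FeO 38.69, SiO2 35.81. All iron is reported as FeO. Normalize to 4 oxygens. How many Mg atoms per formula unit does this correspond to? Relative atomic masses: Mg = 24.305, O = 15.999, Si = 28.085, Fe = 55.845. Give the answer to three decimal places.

MgO: 26.07/40.304 = 0.64683 mol → 0.64683 mol Mg, 0.64683 mol O.
FeO: 38.69/71.844 = 0.53853 mol → 0.53853 mol Fe, 0.53853 mol O.
SiO2: 35.81/60.083 = 0.59601 mol → 0.59601 mol Si, 1.19202 mol O.
Total oxygen = 2.37738 mol. Normalization factor = 4/2.37738 = 1.68252.
Mg per 4 O = 0.64683 × 1.68252 = 1.088.

1.088 Mg apfu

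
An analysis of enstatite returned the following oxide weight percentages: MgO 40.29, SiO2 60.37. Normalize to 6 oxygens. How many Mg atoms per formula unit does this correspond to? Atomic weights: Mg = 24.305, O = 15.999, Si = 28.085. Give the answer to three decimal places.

40.29 wt% MgO ÷ 40.304 g/mol = 0.99965 mol, giving 0.99965 Mg and 0.99965 O.
60.37 wt% SiO2 ÷ 60.083 g/mol = 1.00478 mol, giving 1.00478 Si and 2.00956 O.
Oxygen sums to 3.00921; scaling by 6/3.00921 = 1.99388 puts the formula on 6 O.
Mg: 0.99965 × 1.99388 = 1.993 atoms per formula unit.

1.993 Mg apfu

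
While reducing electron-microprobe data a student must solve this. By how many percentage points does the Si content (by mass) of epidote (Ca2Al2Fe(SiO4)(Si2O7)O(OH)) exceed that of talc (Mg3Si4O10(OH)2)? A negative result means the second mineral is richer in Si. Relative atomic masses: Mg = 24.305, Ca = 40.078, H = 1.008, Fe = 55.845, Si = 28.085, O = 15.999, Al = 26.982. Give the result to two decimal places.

M(Ca2Al2Fe(SiO4)(Si2O7)O(OH)) = 483.215 g/mol, so wt% Si = 84.255/483.215 × 100 = 17.44%.
M(Mg3Si4O10(OH)2) = 379.259 g/mol, so wt% Si = 112.340/379.259 × 100 = 29.62%.
17.44 − 29.62 = -12.18 pp.

-12.18 percentage points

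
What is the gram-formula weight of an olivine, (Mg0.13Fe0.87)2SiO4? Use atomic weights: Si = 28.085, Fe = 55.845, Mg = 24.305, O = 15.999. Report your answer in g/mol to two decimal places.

195.57 g/mol

Mg: 0.26 × 24.305 = 6.3193
Fe: 1.74 × 55.845 = 97.1703
Si: 1 × 28.085 = 28.0850
O: 4 × 15.999 = 63.9960
Summing the contributions gives the formula mass.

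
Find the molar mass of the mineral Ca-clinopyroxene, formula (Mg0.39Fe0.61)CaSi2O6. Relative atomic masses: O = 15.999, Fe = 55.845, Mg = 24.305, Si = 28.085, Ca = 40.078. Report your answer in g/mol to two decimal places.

M = 0.39×24.305 + 0.61×55.845 + 1×40.078 + 2×28.085 + 6×15.999

235.79 g/mol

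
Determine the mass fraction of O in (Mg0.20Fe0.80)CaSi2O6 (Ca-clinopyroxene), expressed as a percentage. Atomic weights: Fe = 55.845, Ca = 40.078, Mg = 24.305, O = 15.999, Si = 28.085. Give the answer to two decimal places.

39.70 wt%

Formula mass = 0.20×24.305 + 0.80×55.845 + 1×40.078 + 2×28.085 + 6×15.999 = 241.779 g/mol, of which 95.994 g is O.
So O makes up 95.994/241.779 = 0.3970 of the mass, i.e. 39.70%.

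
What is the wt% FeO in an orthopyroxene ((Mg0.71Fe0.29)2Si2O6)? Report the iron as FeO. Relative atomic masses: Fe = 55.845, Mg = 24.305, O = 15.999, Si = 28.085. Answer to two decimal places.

M((Mg0.71Fe0.29)2Si2O6) = 219.067 g/mol; M(FeO) = 71.844 g/mol.
Moles FeO per formula unit = 0.58 Fe ÷ 1 = 0.5800.
FeO fraction = (0.5800 × 71.844) / 219.067 = 41.670/219.067 = 0.1902.

19.02 wt%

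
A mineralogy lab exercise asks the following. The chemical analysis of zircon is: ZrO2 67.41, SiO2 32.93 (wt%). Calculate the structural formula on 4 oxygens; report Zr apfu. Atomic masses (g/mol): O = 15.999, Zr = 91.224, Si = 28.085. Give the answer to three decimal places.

ZrO2 (M=123.222): mol = 0.54706; Zr = 0.54706, O = 1.09412.
SiO2 (M=60.083): mol = 0.54808; Si = 0.54808, O = 1.09616.
ΣO = 2.19028; factor = 4/ΣO = 1.82625.
Zr apfu = 0.54706 × 1.82625 = 0.999.

0.999 Zr apfu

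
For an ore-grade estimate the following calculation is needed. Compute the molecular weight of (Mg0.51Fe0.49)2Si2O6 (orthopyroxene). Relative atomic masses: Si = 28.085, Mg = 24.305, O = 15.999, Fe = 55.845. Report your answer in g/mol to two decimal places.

231.68 g/mol

M = 1.02·24.305 + 0.98·55.845 + 2·28.085 + 6·15.999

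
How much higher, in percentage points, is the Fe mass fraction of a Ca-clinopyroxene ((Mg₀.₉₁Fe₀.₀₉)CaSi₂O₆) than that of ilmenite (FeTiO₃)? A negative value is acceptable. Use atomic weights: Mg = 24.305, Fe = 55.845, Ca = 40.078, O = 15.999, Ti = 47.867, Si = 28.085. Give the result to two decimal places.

First mineral: 5.026 g Fe in 219.386 g formula = 2.29 wt% Fe.
Second mineral: 55.845 g Fe in 151.709 g formula = 36.81 wt% Fe.
2.29% − 36.81% gives a difference of -34.52 percentage points.

-34.52 percentage points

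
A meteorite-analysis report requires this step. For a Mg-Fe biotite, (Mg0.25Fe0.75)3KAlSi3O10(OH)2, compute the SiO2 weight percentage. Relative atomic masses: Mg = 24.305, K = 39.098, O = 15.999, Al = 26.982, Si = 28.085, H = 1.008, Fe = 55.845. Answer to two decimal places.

M((Mg0.25Fe0.75)3KAlSi3O10(OH)2) = 488.219 g/mol; M(SiO2) = 60.083 g/mol.
Moles SiO2 per formula unit = 3 Si ÷ 1 = 3.0000.
SiO2 fraction = (3.0000 × 60.083) / 488.219 = 180.249/488.219 = 0.3692.

36.92 wt%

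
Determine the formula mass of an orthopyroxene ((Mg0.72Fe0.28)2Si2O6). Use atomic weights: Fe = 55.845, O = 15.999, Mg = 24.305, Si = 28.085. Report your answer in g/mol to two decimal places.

218.44 g/mol

The formula mass is the sum 1.44×24.305 + 0.56×55.845 + 2×28.085 + 6×15.999.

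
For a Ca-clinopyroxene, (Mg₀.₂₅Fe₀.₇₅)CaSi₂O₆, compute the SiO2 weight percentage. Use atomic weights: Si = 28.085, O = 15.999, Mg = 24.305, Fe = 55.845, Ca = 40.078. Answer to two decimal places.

M((Mg₀.₂₅Fe₀.₇₅)CaSi₂O₆) = 240.202 g/mol; M(SiO2) = 60.083 g/mol.
Moles SiO2 per formula unit = 2 Si ÷ 1 = 2.0000.
SiO2 fraction = (2.0000 × 60.083) / 240.202 = 120.166/240.202 = 0.5003.

50.03 wt%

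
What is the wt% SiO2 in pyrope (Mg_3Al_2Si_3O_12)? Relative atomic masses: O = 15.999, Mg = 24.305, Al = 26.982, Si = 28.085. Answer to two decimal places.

44.71 wt%

M(Mg_3Al_2Si_3O_12) = 403.122 g/mol; M(SiO2) = 60.083 g/mol.
Moles SiO2 per formula unit = 3 Si ÷ 1 = 3.0000.
SiO2 fraction = (3.0000 × 60.083) / 403.122 = 180.249/403.122 = 0.4471.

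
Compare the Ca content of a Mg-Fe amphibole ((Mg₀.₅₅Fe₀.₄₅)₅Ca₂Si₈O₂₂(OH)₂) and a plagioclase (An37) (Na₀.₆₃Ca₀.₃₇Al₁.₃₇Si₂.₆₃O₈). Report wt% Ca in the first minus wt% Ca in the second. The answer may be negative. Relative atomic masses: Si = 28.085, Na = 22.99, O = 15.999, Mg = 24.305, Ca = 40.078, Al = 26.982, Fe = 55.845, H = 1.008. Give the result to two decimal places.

Ca in (Mg₀.₅₅Fe₀.₄₅)₅Ca₂Si₈O₂₂(OH)₂: molar mass 883.318 g/mol; 2×40.078 = 80.156 g → 9.07 wt%.
Ca in Na₀.₆₃Ca₀.₃₇Al₁.₃₇Si₂.₆₃O₈: molar mass 268.133 g/mol; 0.37×40.078 = 14.829 g → 5.53 wt%.
Difference = 9.07 − 5.53 = 3.54 percentage points.

3.54 percentage points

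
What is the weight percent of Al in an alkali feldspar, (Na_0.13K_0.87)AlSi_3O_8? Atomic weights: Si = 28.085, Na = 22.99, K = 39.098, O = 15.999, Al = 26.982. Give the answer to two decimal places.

9.77 weight percent

Formula mass = 0.13·22.99 + 0.87·39.098 + 1·26.982 + 3·28.085 + 8·15.999 = 276.233 g/mol, of which 26.982 g is Al.
So Al makes up 26.982/276.233 = 0.0977 of the mass, i.e. 9.77%.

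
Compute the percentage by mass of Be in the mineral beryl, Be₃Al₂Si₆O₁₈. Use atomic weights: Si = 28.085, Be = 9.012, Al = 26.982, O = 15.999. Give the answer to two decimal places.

Formula mass = 3*9.012 + 2*26.982 + 6*28.085 + 18*15.999 = 537.492 g/mol, of which 27.036 g is Be.
So Be makes up 27.036/537.492 = 0.0503 of the mass, i.e. 5.03%.

5.03 wt%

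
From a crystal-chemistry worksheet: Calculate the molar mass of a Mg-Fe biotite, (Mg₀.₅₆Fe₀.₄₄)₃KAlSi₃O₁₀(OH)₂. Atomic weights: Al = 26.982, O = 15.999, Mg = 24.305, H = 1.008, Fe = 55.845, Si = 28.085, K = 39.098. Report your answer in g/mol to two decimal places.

458.89 g/mol

Mg: 1.68 × 24.305 = 40.8324
Fe: 1.32 × 55.845 = 73.7154
K: 1 × 39.098 = 39.0980
Al: 1 × 26.982 = 26.9820
Si: 3 × 28.085 = 84.2550
O: 12 × 15.999 = 191.9880
H: 2 × 1.008 = 2.0160
Summing the contributions gives the formula mass.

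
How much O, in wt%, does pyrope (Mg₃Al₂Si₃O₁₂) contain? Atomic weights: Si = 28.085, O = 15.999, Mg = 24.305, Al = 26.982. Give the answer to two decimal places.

Molar mass of Mg₃Al₂Si₃O₁₂: 3*24.305 + 2*26.982 + 3*28.085 + 12*15.999 = 403.122 g/mol.
Mass of O per formula unit: 12 × 15.999 = 191.988 g.
Weight fraction O = 191.988 / 403.122 = 0.4763.

47.63 wt%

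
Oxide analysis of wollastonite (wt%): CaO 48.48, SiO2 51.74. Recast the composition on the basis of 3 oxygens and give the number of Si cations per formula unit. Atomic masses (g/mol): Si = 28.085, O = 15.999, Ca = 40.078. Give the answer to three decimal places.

48.48 wt% CaO ÷ 56.077 g/mol = 0.86453 mol, giving 0.86453 Ca and 0.86453 O.
51.74 wt% SiO2 ÷ 60.083 g/mol = 0.86114 mol, giving 0.86114 Si and 1.72228 O.
Oxygen sums to 2.58681; scaling by 3/2.58681 = 1.15973 puts the formula on 3 O.
Si: 0.86114 × 1.15973 = 0.999 atoms per formula unit.

0.999 Si apfu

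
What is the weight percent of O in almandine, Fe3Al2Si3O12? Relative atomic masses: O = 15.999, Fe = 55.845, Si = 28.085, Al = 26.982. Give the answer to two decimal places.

M(Fe3Al2Si3O12) = 497.742 g/mol.
O contributes 12 × 15.999 = 191.988 g per mole.
191.988/497.742 = 0.3857 → 38.57%.

38.57 weight percent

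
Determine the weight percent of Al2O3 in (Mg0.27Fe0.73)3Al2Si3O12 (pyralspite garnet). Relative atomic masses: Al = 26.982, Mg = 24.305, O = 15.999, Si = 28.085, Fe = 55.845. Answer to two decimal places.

Molar mass of (Mg0.27Fe0.73)3Al2Si3O12 = 0.81×24.305 + 2.19×55.845 + 2×26.982 + 3×28.085 + 12×15.999 = 472.195 g/mol.
Each formula unit contains 2 Al, equivalent to 2/2 = 1.0000 mol Al2O3.
M(Al2O3) = 2×26.982 + 3×15.999 = 101.961 g/mol.
Mass of Al2O3 per formula unit = 1.0000 × 101.961 = 101.961 g.
Al2O3 wt% = 101.961 / 472.195 × 100 = 21.59%.

21.59 wt%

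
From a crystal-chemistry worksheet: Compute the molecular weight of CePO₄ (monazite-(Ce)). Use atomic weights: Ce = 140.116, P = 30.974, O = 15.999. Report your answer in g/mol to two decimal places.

235.09 g/mol

Ce: 1 × 140.116 = 140.1160
P: 1 × 30.974 = 30.9740
O: 4 × 15.999 = 63.9960
Summing the contributions gives the formula mass.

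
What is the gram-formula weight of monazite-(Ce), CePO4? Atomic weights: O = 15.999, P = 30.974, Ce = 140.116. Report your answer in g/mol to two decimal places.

235.09 g/mol

M = 1×140.116 + 1×30.974 + 4×15.999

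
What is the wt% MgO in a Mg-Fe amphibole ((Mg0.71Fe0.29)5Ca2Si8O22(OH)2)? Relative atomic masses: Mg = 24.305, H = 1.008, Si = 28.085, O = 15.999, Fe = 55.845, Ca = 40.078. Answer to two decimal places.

Formula mass = 858.086 g/mol.
3.55 Mg → 3.5500 mol MgO per formula unit; M(MgO) = 40.304, so MgO mass = 143.079 g.
143.079/858.086 × 100 = 16.67 wt%.

16.67 wt%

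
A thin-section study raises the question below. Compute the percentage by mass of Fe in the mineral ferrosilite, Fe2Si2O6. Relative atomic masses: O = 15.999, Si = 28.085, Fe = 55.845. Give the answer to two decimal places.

42.33 wt%

M(Fe2Si2O6) = 263.854 g/mol.
Fe contributes 2 × 55.845 = 111.690 g per mole.
111.690/263.854 = 0.4233 → 42.33%.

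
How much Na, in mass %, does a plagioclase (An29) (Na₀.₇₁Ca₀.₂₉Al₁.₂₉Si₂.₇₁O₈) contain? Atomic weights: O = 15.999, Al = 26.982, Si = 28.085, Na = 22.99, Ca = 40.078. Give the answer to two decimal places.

6.12 mass %

Molar mass of Na₀.₇₁Ca₀.₂₉Al₁.₂₉Si₂.₇₁O₈: 0.71*22.99 + 0.29*40.078 + 1.29*26.982 + 2.71*28.085 + 8*15.999 = 266.855 g/mol.
Mass of Na per formula unit: 0.71 × 22.99 = 16.323 g.
Weight fraction Na = 16.323 / 266.855 = 0.0612.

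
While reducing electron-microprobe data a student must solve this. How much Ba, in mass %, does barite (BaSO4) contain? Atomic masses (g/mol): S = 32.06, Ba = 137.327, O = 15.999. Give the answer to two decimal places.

M(BaSO4) = 233.383 g/mol.
Ba contributes 1 × 137.327 = 137.327 g per mole.
137.327/233.383 = 0.5884 → 58.84%.

58.84 mass %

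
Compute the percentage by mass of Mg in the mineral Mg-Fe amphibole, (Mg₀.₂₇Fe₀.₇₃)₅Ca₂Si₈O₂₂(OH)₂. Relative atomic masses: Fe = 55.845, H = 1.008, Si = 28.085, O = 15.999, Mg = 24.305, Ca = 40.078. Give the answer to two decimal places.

3.54 wt%

Formula mass = 1.35×24.305 + 3.65×55.845 + 2×40.078 + 8×28.085 + 24×15.999 + 2×1.008 = 927.474 g/mol, of which 32.812 g is Mg.
So Mg makes up 32.812/927.474 = 0.0354 of the mass, i.e. 3.54%.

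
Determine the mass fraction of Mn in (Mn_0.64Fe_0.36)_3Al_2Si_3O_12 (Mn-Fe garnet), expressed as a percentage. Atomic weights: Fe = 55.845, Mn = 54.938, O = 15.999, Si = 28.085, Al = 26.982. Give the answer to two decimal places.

M((Mn_0.64Fe_0.36)_3Al_2Si_3O_12) = 496.001 g/mol.
Mn contributes 1.92 × 54.938 = 105.481 g per mole.
105.481/496.001 = 0.2127 → 21.27%.

21.27 weight percent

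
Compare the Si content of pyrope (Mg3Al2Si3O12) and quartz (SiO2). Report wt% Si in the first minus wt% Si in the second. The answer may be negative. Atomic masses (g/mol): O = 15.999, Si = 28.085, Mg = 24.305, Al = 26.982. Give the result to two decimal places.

Si in Mg3Al2Si3O12: molar mass 403.122 g/mol; 3×28.085 = 84.255 g → 20.90 wt%.
Si in SiO2: molar mass 60.083 g/mol; 1×28.085 = 28.085 g → 46.74 wt%.
Difference = 20.90 − 46.74 = -25.84 percentage points.

-25.84 percentage points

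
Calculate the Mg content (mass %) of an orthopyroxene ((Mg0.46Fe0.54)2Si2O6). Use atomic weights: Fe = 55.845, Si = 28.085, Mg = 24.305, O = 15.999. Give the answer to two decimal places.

Molar mass of (Mg0.46Fe0.54)2Si2O6: 0.92×24.305 + 1.08×55.845 + 2×28.085 + 6×15.999 = 234.837 g/mol.
Mass of Mg per formula unit: 0.92 × 24.305 = 22.361 g.
Weight fraction Mg = 22.361 / 234.837 = 0.0952.

9.52 mass %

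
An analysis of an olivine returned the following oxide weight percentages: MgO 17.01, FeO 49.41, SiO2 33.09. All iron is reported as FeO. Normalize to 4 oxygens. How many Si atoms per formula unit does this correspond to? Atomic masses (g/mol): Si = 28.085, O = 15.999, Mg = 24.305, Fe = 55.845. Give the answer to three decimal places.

0.996 Si apfu

17.01 wt% MgO ÷ 40.304 g/mol = 0.42204 mol, giving 0.42204 Mg and 0.42204 O.
49.41 wt% FeO ÷ 71.844 g/mol = 0.68774 mol, giving 0.68774 Fe and 0.68774 O.
33.09 wt% SiO2 ÷ 60.083 g/mol = 0.55074 mol, giving 0.55074 Si and 1.10148 O.
Oxygen sums to 2.21126; scaling by 4/2.21126 = 1.80892 puts the formula on 4 O.
Si: 0.55074 × 1.80892 = 0.996 atoms per formula unit.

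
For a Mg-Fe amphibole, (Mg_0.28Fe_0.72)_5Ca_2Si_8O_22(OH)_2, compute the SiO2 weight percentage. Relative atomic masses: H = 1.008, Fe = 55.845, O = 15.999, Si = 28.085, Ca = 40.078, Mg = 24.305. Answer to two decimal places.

51.91 wt%

M((Mg_0.28Fe_0.72)_5Ca_2Si_8O_22(OH)_2) = 925.897 g/mol; M(SiO2) = 60.083 g/mol.
Moles SiO2 per formula unit = 8 Si ÷ 1 = 8.0000.
SiO2 fraction = (8.0000 × 60.083) / 925.897 = 480.664/925.897 = 0.5191.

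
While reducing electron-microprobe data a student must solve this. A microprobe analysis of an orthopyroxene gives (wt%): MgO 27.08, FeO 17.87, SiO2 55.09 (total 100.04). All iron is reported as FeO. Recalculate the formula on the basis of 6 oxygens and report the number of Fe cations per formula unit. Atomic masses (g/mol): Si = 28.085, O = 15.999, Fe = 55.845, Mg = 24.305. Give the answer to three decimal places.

0.542 Fe apfu

MgO: 27.08/40.304 = 0.67189 mol → 0.67189 mol Mg, 0.67189 mol O.
FeO: 17.87/71.844 = 0.24873 mol → 0.24873 mol Fe, 0.24873 mol O.
SiO2: 55.09/60.083 = 0.91690 mol → 0.91690 mol Si, 1.83380 mol O.
Total oxygen = 2.75442 mol. Normalization factor = 6/2.75442 = 2.17832.
Fe per 6 O = 0.24873 × 2.17832 = 0.542.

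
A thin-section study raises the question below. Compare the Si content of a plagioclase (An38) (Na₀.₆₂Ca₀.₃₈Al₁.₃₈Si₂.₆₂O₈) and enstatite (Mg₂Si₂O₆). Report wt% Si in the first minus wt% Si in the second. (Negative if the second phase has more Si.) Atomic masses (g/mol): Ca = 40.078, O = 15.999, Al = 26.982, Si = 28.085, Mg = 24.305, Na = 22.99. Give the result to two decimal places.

-0.55 percentage points

Si in Na₀.₆₂Ca₀.₃₈Al₁.₃₈Si₂.₆₂O₈: molar mass 268.293 g/mol; 2.62×28.085 = 73.583 g → 27.43 wt%.
Si in Mg₂Si₂O₆: molar mass 200.774 g/mol; 2×28.085 = 56.170 g → 27.98 wt%.
Difference = 27.43 − 27.98 = -0.55 percentage points.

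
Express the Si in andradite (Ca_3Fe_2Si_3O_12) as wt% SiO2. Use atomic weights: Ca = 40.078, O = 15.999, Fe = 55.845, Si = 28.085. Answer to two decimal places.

35.47 wt%

Molar mass of Ca_3Fe_2Si_3O_12 = 3·40.078 + 2·55.845 + 3·28.085 + 12·15.999 = 508.167 g/mol.
Each formula unit contains 3 Si, equivalent to 3/1 = 3.0000 mol SiO2.
M(SiO2) = 1×28.085 + 2×15.999 = 60.083 g/mol.
Mass of SiO2 per formula unit = 3.0000 × 60.083 = 180.249 g.
SiO2 wt% = 180.249 / 508.167 × 100 = 35.47%.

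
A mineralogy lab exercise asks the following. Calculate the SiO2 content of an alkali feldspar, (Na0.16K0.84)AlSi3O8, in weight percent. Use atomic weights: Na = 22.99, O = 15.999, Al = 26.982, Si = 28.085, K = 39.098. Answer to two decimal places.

65.37 wt%

M((Na0.16K0.84)AlSi3O8) = 275.750 g/mol; M(SiO2) = 60.083 g/mol.
Moles SiO2 per formula unit = 3 Si ÷ 1 = 3.0000.
SiO2 fraction = (3.0000 × 60.083) / 275.750 = 180.249/275.750 = 0.6537.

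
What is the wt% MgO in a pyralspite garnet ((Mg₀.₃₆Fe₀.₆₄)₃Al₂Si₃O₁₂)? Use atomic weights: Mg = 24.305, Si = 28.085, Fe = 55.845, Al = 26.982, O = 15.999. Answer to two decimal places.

9.39 wt%

M((Mg₀.₃₆Fe₀.₆₄)₃Al₂Si₃O₁₂) = 463.679 g/mol; M(MgO) = 40.304 g/mol.
Moles MgO per formula unit = 1.08 Mg ÷ 1 = 1.0800.
MgO fraction = (1.0800 × 40.304) / 463.679 = 43.528/463.679 = 0.0939.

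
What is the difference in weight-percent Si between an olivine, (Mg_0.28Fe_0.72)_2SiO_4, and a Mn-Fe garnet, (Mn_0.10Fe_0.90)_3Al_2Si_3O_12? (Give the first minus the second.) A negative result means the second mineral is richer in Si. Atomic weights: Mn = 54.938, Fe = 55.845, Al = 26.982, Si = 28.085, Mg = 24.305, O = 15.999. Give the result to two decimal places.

-1.85 percentage points

Si in (Mg_0.28Fe_0.72)_2SiO_4: molar mass 186.109 g/mol; 1×28.085 = 28.085 g → 15.09 wt%.
Si in (Mn_0.10Fe_0.90)_3Al_2Si_3O_12: molar mass 497.470 g/mol; 3×28.085 = 84.255 g → 16.94 wt%.
Difference = 15.09 − 16.94 = -1.85 percentage points.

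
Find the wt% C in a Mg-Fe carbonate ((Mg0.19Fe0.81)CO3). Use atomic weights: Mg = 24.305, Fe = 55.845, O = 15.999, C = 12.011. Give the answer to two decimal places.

10.93 mass %

Formula mass = 0.19×24.305 + 0.81×55.845 + 1×12.011 + 3×15.999 = 109.860 g/mol, of which 12.011 g is C.
So C makes up 12.011/109.860 = 0.1093 of the mass, i.e. 10.93%.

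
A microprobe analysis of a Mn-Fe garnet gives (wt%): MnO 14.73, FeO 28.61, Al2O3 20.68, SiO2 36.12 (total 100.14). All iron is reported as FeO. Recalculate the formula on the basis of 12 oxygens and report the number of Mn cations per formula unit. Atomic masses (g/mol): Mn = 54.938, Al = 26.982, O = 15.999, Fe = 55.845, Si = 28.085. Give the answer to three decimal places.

14.73 wt% MnO ÷ 70.937 g/mol = 0.20765 mol, giving 0.20765 Mn and 0.20765 O.
28.61 wt% FeO ÷ 71.844 g/mol = 0.39822 mol, giving 0.39822 Fe and 0.39822 O.
20.68 wt% Al2O3 ÷ 101.961 g/mol = 0.20282 mol, giving 0.40564 Al and 0.60846 O.
36.12 wt% SiO2 ÷ 60.083 g/mol = 0.60117 mol, giving 0.60117 Si and 1.20234 O.
Oxygen sums to 2.41667; scaling by 12/2.41667 = 4.96551 puts the formula on 12 O.
Mn: 0.20765 × 4.96551 = 1.031 atoms per formula unit.

1.031 Mn apfu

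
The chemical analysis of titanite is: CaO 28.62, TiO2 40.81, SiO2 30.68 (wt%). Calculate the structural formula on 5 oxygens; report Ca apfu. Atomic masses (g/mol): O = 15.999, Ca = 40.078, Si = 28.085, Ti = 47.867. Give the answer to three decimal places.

CaO (M=56.077): mol = 0.51037; Ca = 0.51037, O = 0.51037.
TiO2 (M=79.865): mol = 0.51099; Ti = 0.51099, O = 1.02198.
SiO2 (M=60.083): mol = 0.51063; Si = 0.51063, O = 1.02126.
ΣO = 2.55361; factor = 5/ΣO = 1.95801.
Ca apfu = 0.51037 × 1.95801 = 0.999.

0.999 Ca apfu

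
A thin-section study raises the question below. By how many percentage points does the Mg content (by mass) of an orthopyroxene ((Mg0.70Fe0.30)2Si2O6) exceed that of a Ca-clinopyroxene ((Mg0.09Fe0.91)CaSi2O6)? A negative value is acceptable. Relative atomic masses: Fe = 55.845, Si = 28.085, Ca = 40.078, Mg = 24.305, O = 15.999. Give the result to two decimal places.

14.60 percentage points

M((Mg0.70Fe0.30)2Si2O6) = 219.698 g/mol, so wt% Mg = 34.027/219.698 × 100 = 15.49%.
M((Mg0.09Fe0.91)CaSi2O6) = 245.248 g/mol, so wt% Mg = 2.187/245.248 × 100 = 0.89%.
15.49 − 0.89 = 14.60 pp.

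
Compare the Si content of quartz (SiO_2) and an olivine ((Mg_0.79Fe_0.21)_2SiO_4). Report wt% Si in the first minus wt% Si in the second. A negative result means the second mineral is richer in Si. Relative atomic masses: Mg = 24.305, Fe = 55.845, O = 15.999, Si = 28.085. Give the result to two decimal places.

M(SiO_2) = 60.083 g/mol, so wt% Si = 28.085/60.083 × 100 = 46.74%.
M((Mg_0.79Fe_0.21)_2SiO_4) = 153.938 g/mol, so wt% Si = 28.085/153.938 × 100 = 18.24%.
46.74 − 18.24 = 28.50 pp.

28.50 percentage points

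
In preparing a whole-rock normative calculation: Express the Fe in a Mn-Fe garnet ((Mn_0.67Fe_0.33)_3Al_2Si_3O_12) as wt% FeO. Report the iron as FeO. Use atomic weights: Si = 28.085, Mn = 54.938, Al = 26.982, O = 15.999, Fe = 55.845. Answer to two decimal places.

14.34 wt%

M((Mn_0.67Fe_0.33)_3Al_2Si_3O_12) = 495.919 g/mol; M(FeO) = 71.844 g/mol.
Moles FeO per formula unit = 0.99 Fe ÷ 1 = 0.9900.
FeO fraction = (0.9900 × 71.844) / 495.919 = 71.126/495.919 = 0.1434.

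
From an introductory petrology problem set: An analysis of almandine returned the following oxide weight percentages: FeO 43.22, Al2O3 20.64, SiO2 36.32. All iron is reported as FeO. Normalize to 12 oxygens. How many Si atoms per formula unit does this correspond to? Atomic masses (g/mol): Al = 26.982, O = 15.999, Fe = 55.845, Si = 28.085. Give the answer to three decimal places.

FeO (M=71.844): mol = 0.60158; Fe = 0.60158, O = 0.60158.
Al2O3 (M=101.961): mol = 0.20243; Al = 0.40486, O = 0.60729.
SiO2 (M=60.083): mol = 0.60450; Si = 0.60450, O = 1.20900.
ΣO = 2.41787; factor = 12/ΣO = 4.96305.
Si apfu = 0.60450 × 4.96305 = 3.000.

3.000 Si apfu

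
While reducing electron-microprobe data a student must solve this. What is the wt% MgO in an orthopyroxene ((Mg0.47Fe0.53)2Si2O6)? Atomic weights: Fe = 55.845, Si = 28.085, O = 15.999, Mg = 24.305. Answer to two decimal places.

Molar mass of (Mg0.47Fe0.53)2Si2O6 = 0.94×24.305 + 1.06×55.845 + 2×28.085 + 6×15.999 = 234.206 g/mol.
Each formula unit contains 0.94 Mg, equivalent to 0.94/1 = 0.9400 mol MgO.
M(MgO) = 1×24.305 + 1×15.999 = 40.304 g/mol.
Mass of MgO per formula unit = 0.9400 × 40.304 = 37.886 g.
MgO wt% = 37.886 / 234.206 × 100 = 16.18%.

16.18 wt%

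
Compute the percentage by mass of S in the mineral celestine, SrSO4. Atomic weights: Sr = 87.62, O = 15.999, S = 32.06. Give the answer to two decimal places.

Molar mass of SrSO4: 1*87.62 + 1*32.06 + 4*15.999 = 183.676 g/mol.
Mass of S per formula unit: 1 × 32.06 = 32.060 g.
Weight fraction S = 32.060 / 183.676 = 0.1745.

17.45 wt%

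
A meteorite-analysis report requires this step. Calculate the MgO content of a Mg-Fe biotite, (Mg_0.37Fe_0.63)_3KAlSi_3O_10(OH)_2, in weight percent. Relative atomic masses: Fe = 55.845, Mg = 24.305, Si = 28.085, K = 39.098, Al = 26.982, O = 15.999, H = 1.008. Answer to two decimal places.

9.38 wt%

Formula mass = 476.865 g/mol.
1.11 Mg → 1.1100 mol MgO per formula unit; M(MgO) = 40.304, so MgO mass = 44.737 g.
44.737/476.865 × 100 = 9.38 wt%.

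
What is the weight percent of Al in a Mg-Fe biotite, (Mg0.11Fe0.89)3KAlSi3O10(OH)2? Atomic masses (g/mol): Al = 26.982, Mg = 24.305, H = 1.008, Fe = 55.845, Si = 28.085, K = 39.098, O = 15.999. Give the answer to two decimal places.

Molar mass of (Mg0.11Fe0.89)3KAlSi3O10(OH)2: 0.33·24.305 + 2.67·55.845 + 1·39.098 + 1·26.982 + 3·28.085 + 12·15.999 + 2·1.008 = 501.466 g/mol.
Mass of Al per formula unit: 1 × 26.982 = 26.982 g.
Weight fraction Al = 26.982 / 501.466 = 0.0538.

5.38 weight percent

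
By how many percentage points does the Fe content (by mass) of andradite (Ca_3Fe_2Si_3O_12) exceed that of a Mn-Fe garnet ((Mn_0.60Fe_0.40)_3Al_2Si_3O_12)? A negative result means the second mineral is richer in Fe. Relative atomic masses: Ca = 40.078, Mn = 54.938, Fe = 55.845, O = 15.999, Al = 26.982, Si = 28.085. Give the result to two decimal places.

Fe in Ca_3Fe_2Si_3O_12: molar mass 508.167 g/mol; 2×55.845 = 111.690 g → 21.98 wt%.
Fe in (Mn_0.60Fe_0.40)_3Al_2Si_3O_12: molar mass 496.109 g/mol; 1.20×55.845 = 67.014 g → 13.51 wt%.
Difference = 21.98 − 13.51 = 8.47 percentage points.

8.47 percentage points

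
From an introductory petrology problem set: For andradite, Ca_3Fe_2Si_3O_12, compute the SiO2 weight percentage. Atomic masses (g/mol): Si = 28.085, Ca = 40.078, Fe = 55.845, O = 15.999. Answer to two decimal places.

35.47 wt%

M(Ca_3Fe_2Si_3O_12) = 508.167 g/mol; M(SiO2) = 60.083 g/mol.
Moles SiO2 per formula unit = 3 Si ÷ 1 = 3.0000.
SiO2 fraction = (3.0000 × 60.083) / 508.167 = 180.249/508.167 = 0.3547.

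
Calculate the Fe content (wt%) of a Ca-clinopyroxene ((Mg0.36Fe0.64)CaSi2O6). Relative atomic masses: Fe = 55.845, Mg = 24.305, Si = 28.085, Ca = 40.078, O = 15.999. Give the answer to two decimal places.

15.10 wt%

M((Mg0.36Fe0.64)CaSi2O6) = 236.733 g/mol.
Fe contributes 0.64 × 55.845 = 35.741 g per mole.
35.741/236.733 = 0.1510 → 15.10%.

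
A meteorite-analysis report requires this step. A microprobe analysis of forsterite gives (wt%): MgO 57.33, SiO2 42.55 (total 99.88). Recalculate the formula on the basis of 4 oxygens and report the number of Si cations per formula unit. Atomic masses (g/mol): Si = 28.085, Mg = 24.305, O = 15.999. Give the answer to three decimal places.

0.998 Si apfu

MgO: 57.33/40.304 = 1.42244 mol → 1.42244 mol Mg, 1.42244 mol O.
SiO2: 42.55/60.083 = 0.70819 mol → 0.70819 mol Si, 1.41638 mol O.
Total oxygen = 2.83882 mol. Normalization factor = 4/2.83882 = 1.40904.
Si per 4 O = 0.70819 × 1.40904 = 0.998.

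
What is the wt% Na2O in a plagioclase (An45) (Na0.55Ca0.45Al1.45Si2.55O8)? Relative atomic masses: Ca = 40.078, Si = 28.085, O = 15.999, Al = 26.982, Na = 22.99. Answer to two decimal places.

6.33 wt%

Molar mass of Na0.55Ca0.45Al1.45Si2.55O8 = 0.55*22.99 + 0.45*40.078 + 1.45*26.982 + 2.55*28.085 + 8*15.999 = 269.412 g/mol.
Each formula unit contains 0.55 Na, equivalent to 0.55/2 = 0.2750 mol Na2O.
M(Na2O) = 2×22.99 + 1×15.999 = 61.979 g/mol.
Mass of Na2O per formula unit = 0.2750 × 61.979 = 17.044 g.
Na2O wt% = 17.044 / 269.412 × 100 = 6.33%.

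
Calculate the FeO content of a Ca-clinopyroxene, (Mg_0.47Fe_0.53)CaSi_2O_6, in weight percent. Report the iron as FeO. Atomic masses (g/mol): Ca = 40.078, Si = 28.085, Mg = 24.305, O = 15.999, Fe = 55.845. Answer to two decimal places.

Molar mass of (Mg_0.47Fe_0.53)CaSi_2O_6 = 0.47×24.305 + 0.53×55.845 + 1×40.078 + 2×28.085 + 6×15.999 = 233.263 g/mol.
Each formula unit contains 0.53 Fe, equivalent to 0.53/1 = 0.5300 mol FeO.
M(FeO) = 1×55.845 + 1×15.999 = 71.844 g/mol.
Mass of FeO per formula unit = 0.5300 × 71.844 = 38.077 g.
FeO wt% = 38.077 / 233.263 × 100 = 16.32%.

16.32 wt%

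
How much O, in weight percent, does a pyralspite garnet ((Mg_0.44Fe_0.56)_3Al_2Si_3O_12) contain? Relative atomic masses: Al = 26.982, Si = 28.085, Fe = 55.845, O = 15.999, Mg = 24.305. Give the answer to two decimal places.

Formula mass = 1.32*24.305 + 1.68*55.845 + 2*26.982 + 3*28.085 + 12*15.999 = 456.109 g/mol, of which 191.988 g is O.
So O makes up 191.988/456.109 = 0.4209 of the mass, i.e. 42.09%.

42.09 weight percent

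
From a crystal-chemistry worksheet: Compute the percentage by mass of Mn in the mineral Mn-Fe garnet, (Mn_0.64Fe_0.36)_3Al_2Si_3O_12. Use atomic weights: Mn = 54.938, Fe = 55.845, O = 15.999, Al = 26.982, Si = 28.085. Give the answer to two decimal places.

Formula mass = 1.92*54.938 + 1.08*55.845 + 2*26.982 + 3*28.085 + 12*15.999 = 496.001 g/mol, of which 105.481 g is Mn.
So Mn makes up 105.481/496.001 = 0.2127 of the mass, i.e. 21.27%.

21.27 wt%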